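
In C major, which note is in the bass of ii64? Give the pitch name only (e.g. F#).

A

ii in C major has root D; the chord is D-F-A.
The figure 64 means second inversion — the fifth is in the bass.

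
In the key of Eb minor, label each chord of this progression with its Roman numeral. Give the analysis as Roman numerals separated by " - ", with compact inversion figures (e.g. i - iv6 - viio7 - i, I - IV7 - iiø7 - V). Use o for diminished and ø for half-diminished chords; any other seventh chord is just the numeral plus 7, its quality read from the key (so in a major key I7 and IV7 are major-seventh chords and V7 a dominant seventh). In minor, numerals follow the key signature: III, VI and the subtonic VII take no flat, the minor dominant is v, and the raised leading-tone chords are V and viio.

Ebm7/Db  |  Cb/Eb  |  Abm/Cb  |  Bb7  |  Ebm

Ebm7/Db: minor seventh chord on Eb = scale degree 1 → i42.
Cb/Eb: major triad on Cb = scale degree 6 → VI6.
Abm/Cb has root Ab, degree 4 in Eb minor, so iv6.
Bb7 has root Bb, degree 5 in Eb minor, so V7.
Ebm: minor triad on Eb = scale degree 1 → i.

i42 - VI6 - iv6 - V7 - i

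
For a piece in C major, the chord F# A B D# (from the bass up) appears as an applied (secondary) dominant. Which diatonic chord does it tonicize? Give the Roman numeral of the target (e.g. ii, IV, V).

iii

The chord is a dominant seventh chord on B.
A dominant resolves down a perfect fifth: B → E. In C major, E is scale degree 3, i.e. iii.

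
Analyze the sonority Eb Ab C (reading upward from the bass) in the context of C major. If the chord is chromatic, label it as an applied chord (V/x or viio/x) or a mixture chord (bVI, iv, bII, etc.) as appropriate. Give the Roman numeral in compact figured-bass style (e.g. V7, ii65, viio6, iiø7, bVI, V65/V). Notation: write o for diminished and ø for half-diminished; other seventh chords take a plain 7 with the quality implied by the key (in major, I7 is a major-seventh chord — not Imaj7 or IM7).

The pitches Ab-C-Eb form a major triad rooted on Ab.
Ab is the lowered sixth degree of C major (diatonic 6 would be A). This is a major triad on the lowered sixth degree, borrowed from the parallel minor.
With Eb in the bass the chord is in second inversion, so the figured bass is 64.

bVI64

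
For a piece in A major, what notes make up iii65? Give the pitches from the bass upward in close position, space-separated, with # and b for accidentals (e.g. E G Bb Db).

The numeral's case and figure indicate a minor seventh chord. In A major its root, the third degree, is C#.
Stacking thirds from C# gives C#-E-G#-B.
The figured bass 65 indicates first inversion, placing the third (E) in the bass: E-G#-B-C#.

E G# B C#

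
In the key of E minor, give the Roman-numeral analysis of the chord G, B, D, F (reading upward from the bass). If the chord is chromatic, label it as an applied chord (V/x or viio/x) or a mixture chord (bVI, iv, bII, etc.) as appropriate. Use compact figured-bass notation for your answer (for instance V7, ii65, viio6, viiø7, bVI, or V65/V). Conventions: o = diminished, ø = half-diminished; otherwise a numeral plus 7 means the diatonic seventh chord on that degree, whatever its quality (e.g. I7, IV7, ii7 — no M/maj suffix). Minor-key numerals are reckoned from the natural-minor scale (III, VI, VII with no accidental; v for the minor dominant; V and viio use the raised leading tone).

V7/VI

Stacked in thirds the chord is G-B-D-F: a dominant seventh chord on G.
G is not a diatonic chord root with this quality in E minor, but it lies a perfect fifth above C (VI), so the chord functions as an applied dominant of VI.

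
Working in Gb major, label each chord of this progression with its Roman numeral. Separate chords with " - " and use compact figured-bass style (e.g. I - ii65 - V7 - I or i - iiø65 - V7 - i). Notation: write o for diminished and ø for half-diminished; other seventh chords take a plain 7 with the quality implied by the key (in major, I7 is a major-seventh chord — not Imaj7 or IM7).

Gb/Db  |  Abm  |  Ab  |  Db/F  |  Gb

I64 - ii - V/V - V6 - I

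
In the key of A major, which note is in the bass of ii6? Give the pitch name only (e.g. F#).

D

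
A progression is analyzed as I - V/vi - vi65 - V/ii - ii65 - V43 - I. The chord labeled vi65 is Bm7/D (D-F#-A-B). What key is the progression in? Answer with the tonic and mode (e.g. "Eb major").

The anchor chord is a minor seventh chord on B, labeled vi65.
vi65 on B implies B is the submediant; that puts the tonic at D, and the lowercase numeral fits major mode.

D major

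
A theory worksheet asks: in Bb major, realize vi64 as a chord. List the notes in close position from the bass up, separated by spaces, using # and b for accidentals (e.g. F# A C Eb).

D G Bb

The numeral's case and figure indicate a minor triad. In Bb major its root, scale degree 6, is G.
That chord is spelled G-Bb-D.
With the 64 figure the chord is in second inversion; from the bass D upward in close position it reads D-G-Bb.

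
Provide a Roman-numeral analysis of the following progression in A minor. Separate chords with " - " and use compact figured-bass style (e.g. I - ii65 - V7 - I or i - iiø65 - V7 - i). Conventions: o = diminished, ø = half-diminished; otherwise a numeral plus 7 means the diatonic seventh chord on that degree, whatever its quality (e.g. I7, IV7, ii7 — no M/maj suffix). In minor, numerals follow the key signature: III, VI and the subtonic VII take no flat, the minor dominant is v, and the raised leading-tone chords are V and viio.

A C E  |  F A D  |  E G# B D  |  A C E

A-C-E has root A, degree 1 in A minor, so i.
F-A-D has root D, degree 4 in A minor, so iv6.
E-G#-B-D: dominant seventh chord on E = scale degree 5 → V7.
A-C-E: root A is the tonic; minor triad there is i.

i - iv6 - V7 - i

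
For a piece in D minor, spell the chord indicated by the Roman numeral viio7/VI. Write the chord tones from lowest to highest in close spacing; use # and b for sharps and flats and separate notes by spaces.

viio7/VI is a secondary leading-tone chord. The target VI is Bb in D minor; the applied chord is rooted a semitone below, on A.
Building a fully diminished seventh chord on A gives A-C-Eb-Gb.

A C Eb Gb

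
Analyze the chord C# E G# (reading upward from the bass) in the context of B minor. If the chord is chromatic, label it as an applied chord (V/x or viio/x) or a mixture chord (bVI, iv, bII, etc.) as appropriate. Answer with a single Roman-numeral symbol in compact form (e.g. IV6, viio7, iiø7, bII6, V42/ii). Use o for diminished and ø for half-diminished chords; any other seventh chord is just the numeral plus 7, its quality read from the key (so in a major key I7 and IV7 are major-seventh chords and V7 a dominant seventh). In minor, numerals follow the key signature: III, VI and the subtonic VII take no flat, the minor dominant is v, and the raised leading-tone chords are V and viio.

Stacked in thirds the chord is C#-E-G#: a minor triad on C#.
C# is the second degree of B minor. This is the minor supertonic, borrowed from the parallel major (the Dorian ii).

ii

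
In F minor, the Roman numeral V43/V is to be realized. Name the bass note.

The applied chord V43/V is rooted on G: G-B-D-F.
The figure 43 means second inversion — the fifth is in the bass.

D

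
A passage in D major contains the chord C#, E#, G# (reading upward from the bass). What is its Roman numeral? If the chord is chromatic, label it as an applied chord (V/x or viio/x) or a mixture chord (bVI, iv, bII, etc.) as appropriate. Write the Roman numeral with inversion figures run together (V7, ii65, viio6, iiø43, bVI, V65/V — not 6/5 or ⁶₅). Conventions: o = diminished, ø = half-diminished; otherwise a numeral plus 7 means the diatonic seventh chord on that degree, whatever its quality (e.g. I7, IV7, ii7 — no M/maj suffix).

Stacked in thirds the chord is C#-E#-G#: a major triad on C#.
C# is not a diatonic chord root with this quality in D major, but it lies a perfect fifth above F# (iii), so the chord functions as an applied dominant of iii.

V/iii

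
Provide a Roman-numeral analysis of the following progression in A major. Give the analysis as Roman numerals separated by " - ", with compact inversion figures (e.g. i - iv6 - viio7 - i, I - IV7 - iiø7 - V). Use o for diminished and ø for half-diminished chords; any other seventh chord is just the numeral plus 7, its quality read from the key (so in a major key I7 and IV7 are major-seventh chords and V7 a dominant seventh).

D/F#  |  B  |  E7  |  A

IV6 - V/V - V7 - I

D/F#: root D is the subdominant; major triad there is IV6.
B: a major triad on B, the applied dominant of V → V/V.
E7: root E is the dominant; dominant seventh chord there is V7.
A: major triad on A = scale degree 1 → I.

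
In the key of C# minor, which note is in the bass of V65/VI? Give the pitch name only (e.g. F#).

G#

The applied chord V65/VI is rooted on E: E-G#-B-D.
The figure 65 means first inversion — the third is in the bass.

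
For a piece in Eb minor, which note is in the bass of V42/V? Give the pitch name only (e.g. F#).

The applied chord V42/V is rooted on F: F-A-C-Eb.
The figure 42 means third inversion — the seventh is in the bass.

Eb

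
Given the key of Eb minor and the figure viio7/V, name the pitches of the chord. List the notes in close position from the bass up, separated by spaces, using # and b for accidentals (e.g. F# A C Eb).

The slash marks an applied leading-tone chord: viio of V. In Eb minor, V is Bb, so the leading tone to it is A, a half step below.
Building a fully diminished seventh chord on A gives A-C-Eb-Gb.

A C Eb Gb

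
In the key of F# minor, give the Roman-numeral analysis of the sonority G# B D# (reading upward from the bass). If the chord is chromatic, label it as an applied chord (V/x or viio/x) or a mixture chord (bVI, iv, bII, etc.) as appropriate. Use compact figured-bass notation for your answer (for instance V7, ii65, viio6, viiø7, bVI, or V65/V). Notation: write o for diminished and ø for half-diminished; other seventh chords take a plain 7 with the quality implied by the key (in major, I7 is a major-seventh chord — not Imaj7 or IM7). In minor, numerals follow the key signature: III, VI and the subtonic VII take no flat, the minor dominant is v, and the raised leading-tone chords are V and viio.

The pitches G#-B-D# form a minor triad rooted on G#.
G# is the second degree of F# minor. This is the minor supertonic, borrowed from the parallel major (the Dorian ii).

ii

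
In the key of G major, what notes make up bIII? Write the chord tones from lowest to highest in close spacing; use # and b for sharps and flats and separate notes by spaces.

Bb D F

Scale degree 3 in G major is B; lowering it a half step gives Bb. bIII is a major triad on the lowered third degree, borrowed from the parallel minor.
So the chord is Bb-D-F.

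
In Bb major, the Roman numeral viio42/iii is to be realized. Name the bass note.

Bb

The applied chord viio42/iii is rooted on C#: C#-E-G-Bb.
The figure 42 means third inversion — the seventh is in the bass.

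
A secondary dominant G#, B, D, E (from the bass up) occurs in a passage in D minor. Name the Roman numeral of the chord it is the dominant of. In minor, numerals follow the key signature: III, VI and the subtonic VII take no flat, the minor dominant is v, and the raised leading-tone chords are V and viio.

The chord is a dominant seventh chord on E.
A dominant resolves down a perfect fifth: E → A. In D minor, A is scale degree 5, i.e. V.

V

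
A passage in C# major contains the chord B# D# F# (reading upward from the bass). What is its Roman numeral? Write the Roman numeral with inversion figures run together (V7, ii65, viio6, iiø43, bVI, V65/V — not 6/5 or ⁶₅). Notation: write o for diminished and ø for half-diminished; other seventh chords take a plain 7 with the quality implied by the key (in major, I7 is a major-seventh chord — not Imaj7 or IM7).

viio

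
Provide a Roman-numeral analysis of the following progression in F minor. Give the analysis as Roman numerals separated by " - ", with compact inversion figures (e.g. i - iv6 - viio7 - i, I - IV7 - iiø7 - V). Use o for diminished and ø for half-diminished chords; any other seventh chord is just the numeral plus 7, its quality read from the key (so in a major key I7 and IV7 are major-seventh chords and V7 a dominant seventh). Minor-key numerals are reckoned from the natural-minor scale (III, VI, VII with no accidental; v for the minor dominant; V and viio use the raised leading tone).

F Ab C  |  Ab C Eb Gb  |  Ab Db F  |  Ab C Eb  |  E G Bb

F-Ab-C: minor triad on F = scale degree 1 → i.
Ab-C-Eb-Gb: chromatic; Ab is V of VI, so V7/VI.
Ab-Db-F has root Db, degree 6 in F minor, so VI64.
Ab-C-Eb has root Ab, degree 3 in F minor, so III.
E-G-Bb: diminished triad on E = scale degree 7 → viio.

i - V7/VI - VI64 - III - viio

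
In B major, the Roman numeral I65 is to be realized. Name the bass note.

D#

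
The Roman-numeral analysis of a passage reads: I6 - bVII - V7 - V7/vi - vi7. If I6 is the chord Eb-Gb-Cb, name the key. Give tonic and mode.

Cb major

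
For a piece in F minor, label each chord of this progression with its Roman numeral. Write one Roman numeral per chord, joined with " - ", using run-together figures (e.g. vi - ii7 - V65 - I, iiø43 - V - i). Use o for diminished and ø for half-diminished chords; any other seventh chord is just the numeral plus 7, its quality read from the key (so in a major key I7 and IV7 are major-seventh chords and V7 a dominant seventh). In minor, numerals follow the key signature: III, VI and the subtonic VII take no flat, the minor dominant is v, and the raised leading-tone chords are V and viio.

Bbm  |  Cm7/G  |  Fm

Bbm has root Bb, degree 4 in F minor, so iv.
Cm7/G: minor seventh chord on C = scale degree 5 → v43.
Fm: minor triad on F = scale degree 1 → i.

iv - v43 - i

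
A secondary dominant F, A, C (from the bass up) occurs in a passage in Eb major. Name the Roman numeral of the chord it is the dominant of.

V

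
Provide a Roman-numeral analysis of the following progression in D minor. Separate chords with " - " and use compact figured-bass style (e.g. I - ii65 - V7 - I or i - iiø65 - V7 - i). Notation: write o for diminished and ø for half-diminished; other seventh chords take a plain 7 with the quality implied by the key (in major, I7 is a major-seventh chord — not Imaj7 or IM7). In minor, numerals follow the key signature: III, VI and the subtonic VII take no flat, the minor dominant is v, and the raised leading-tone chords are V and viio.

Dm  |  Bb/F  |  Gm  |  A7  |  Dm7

i - VI64 - iv - V7 - i7

Dm: root D is the tonic; minor triad there is i.
Bb/F has root Bb, degree 6 in D minor, so VI64.
Gm: minor triad on G = scale degree 4 → iv.
A7: root A is the dominant; dominant seventh chord there is V7.
Dm7 has root D, degree 1 in D minor, so i7.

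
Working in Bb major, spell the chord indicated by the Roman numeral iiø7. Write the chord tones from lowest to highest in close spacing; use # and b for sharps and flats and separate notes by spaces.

C Eb Gb Bb

iiø7 is the half-diminished supertonic seventh, borrowed from the parallel minor. In Bb major that root is C.
So the chord is C-Eb-Gb-Bb.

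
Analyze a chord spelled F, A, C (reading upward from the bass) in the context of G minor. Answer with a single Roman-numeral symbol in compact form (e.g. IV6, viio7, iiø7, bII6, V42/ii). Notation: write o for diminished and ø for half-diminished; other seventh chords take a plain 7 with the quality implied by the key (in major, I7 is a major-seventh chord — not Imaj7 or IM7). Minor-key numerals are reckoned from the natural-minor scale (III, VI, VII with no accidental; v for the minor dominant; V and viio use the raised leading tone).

VII

The pitches F-A-C form a major triad rooted on F.
F is scale degree 7 in G minor, and a major triad on that degree is written VII.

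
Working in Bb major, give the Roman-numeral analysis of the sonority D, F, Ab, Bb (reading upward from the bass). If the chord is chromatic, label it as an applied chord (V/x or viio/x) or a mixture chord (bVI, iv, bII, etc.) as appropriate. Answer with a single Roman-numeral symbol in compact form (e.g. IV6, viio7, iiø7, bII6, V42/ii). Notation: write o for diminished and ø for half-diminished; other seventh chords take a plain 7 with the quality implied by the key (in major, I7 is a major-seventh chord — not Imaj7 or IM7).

V65/IV

The pitches Bb-D-F-Ab form a dominant seventh chord rooted on Bb.
Bb is not a diatonic chord root with this quality in Bb major, but it lies a perfect fifth above Eb (IV), so the chord functions as an applied dominant of IV.
With D in the bass the chord is in first inversion, so the figured bass is 65.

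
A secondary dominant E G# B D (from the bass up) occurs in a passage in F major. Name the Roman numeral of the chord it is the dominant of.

iii

The chord is a dominant seventh chord on E.
A dominant resolves down a perfect fifth: E → A. In F major, A is scale degree 3, i.e. iii.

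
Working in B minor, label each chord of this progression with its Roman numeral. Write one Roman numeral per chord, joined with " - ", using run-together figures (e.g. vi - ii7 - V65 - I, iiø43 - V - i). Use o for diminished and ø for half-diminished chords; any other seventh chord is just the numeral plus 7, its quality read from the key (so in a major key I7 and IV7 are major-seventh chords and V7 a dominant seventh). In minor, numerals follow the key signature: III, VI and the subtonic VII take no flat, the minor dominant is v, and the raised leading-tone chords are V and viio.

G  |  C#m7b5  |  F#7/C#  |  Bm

VI - iiø7 - V43 - i

G: root G is the submediant; major triad there is VI.
C#m7b5: half-diminished seventh chord on C# = scale degree 2 → iiø7.
F#7/C#: root F# is the dominant; dominant seventh chord there is V43.
Bm has root B, degree 1 in B minor, so i.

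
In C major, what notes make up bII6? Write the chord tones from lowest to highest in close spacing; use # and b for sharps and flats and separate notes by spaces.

F Ab Db

Scale degree 2 in C major is D; lowering it a half step gives Db. bII6 is the Neapolitan sixth — a major triad on the lowered second degree, here in its customary first inversion.
So the chord is Db-F-Ab, a major triad.
With the 6 figure the chord is in first inversion; from the bass F upward in close position it reads F-Ab-Db.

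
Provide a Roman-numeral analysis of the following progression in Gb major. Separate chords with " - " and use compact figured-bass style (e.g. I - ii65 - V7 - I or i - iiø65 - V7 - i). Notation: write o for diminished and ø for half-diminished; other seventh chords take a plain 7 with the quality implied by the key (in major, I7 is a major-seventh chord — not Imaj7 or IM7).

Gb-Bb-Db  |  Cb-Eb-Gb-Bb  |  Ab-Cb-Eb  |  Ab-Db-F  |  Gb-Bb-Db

I - IV7 - ii - V64 - I

Gb-Bb-Db has root Gb, degree 1 in Gb major, so I.
Cb-Eb-Gb-Bb: major seventh chord on Cb = scale degree 4 → IV7.
Ab-Cb-Eb: minor triad on Ab = scale degree 2 → ii.
Ab-Db-F: major triad on Db = scale degree 5 → V64.
Gb-Bb-Db: major triad on Gb = scale degree 1 → I.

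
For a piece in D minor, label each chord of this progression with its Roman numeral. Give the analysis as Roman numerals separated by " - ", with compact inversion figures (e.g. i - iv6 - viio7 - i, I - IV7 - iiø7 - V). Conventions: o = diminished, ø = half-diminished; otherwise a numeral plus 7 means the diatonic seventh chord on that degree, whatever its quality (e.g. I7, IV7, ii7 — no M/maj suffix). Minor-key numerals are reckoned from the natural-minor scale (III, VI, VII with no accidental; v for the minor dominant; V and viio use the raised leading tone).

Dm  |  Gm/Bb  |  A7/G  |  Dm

Dm: root D is the tonic; minor triad there is i.
Gm/Bb has root G, degree 4 in D minor, so iv6.
A7/G has root A, degree 5 in D minor, so V42.
Dm: root D is the tonic; minor triad there is i.

i - iv6 - V42 - i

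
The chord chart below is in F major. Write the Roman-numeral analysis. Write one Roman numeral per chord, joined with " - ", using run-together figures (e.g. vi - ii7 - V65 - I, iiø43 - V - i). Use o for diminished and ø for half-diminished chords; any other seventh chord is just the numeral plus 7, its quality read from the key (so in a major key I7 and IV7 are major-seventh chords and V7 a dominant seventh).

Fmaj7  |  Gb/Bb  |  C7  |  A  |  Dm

Fmaj7: root F is the tonic; major seventh chord there is I7.
Gb/Bb: Gb with this quality isn't in the key; a major triad on b2 is the Neapolitan sixth, bII6 (third, Bb, in the bass — hence the 6).
C7: dominant seventh chord on C = scale degree 5 → V7.
A: a major triad on A, the applied dominant of vi → V/vi.
Dm: minor triad on D = scale degree 6 → vi.

I7 - bII6 - V7 - V/vi - vi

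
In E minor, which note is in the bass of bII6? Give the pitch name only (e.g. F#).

A

bII in E minor has root F; the chord is F-A-C.
The figure 6 means first inversion — the third is in the bass.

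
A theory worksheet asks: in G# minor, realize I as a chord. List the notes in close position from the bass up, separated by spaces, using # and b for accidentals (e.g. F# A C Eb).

G# B# D#

I is the major tonic (Picardy third), borrowed from the parallel major. In G# minor that root is G#.
So the chord is G#-B#-D#.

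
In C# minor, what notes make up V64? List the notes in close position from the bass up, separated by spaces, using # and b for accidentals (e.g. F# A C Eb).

In C# minor, scale degree 5 is G#. The dominant is major (leading tone raised), so V is a major triad.
That chord is spelled G#-B#-D#.
With the 64 figure the chord is in second inversion; from the bass D# upward in close position it reads D#-G#-B#.

D# G# B#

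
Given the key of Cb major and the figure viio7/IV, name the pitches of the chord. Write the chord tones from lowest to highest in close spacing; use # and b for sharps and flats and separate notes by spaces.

Eb Gb Bbb Dbb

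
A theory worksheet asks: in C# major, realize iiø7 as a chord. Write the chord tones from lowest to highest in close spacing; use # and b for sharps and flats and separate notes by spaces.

D# F# A C#

iiø7 is the half-diminished supertonic seventh, borrowed from the parallel minor. In C# major that root is D#.
So the chord is D#-F#-A-C#.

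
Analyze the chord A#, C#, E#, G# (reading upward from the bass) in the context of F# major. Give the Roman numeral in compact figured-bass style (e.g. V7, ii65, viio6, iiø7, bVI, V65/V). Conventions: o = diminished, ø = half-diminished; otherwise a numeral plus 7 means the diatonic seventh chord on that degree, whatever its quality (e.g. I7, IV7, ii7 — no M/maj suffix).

iii7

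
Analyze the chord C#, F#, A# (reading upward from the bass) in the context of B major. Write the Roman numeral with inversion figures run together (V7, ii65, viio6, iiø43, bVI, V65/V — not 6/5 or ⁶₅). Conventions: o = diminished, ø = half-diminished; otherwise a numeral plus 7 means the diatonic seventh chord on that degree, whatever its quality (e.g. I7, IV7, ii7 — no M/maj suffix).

V64

The pitches F#-A#-C# form a major triad rooted on F#.
In B major, F# is the dominant; the diatonic major triad there is V.
With C# in the bass the chord is in second inversion, so the figured bass is 64.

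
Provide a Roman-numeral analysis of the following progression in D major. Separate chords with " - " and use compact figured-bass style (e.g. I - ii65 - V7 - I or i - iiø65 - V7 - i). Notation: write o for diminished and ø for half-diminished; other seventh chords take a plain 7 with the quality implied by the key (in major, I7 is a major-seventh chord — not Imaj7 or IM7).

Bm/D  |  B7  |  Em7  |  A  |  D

vi6 - V7/ii - ii7 - V - I

Bm/D has root B, degree 6 in D major, so vi6.
B7: a dominant seventh chord on B, the applied dominant of ii → V7/ii.
Em7: minor seventh chord on E = scale degree 2 → ii7.
A: major triad on A = scale degree 5 → V.
D has root D, degree 1 in D major, so I.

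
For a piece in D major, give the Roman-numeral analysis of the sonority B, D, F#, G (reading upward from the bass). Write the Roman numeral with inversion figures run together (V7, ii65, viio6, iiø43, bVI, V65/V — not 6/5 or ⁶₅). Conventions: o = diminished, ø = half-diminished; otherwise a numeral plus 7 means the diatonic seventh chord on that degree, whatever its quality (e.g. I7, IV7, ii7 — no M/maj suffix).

Stacked in thirds the chord is G-B-D-F#: a major seventh chord on G.
G is scale degree 4 in D major, and a major seventh chord on that degree is written IV7.
With B in the bass the chord is in first inversion, so the figured bass is 65.

IV65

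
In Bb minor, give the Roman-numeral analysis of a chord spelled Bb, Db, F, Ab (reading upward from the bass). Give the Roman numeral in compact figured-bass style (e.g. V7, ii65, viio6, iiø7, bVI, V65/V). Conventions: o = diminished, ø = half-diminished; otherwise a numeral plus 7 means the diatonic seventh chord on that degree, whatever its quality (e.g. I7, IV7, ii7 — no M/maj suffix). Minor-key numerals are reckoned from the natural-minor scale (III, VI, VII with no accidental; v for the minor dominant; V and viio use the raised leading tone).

i7

Stacked in thirds the chord is Bb-Db-F-Ab: a minor seventh chord on Bb.
In Bb minor, Bb is the tonic; the diatonic minor seventh chord there is i7.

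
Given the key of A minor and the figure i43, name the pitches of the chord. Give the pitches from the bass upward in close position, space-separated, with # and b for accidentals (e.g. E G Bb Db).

E G A C

The numeral's case and figure indicate a minor seventh chord. In A minor its root, the first degree, is A.
That chord is spelled A-C-E-G.
The figured bass 43 indicates second inversion, placing the fifth (E) in the bass: E-G-A-C.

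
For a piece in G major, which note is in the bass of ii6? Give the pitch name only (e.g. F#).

ii in G major has root A; the chord is A-C-E.
The figure 6 means first inversion — the third is in the bass.

C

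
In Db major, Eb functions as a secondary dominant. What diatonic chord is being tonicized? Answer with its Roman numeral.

The chord is a major triad on Eb.
A dominant resolves down a perfect fifth: Eb → Ab. In Db major, Ab is scale degree 5, i.e. V.

V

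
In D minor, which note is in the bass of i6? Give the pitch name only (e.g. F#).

F

i in D minor has root D; the chord is D-F-A.
The figure 6 means first inversion — the third is in the bass.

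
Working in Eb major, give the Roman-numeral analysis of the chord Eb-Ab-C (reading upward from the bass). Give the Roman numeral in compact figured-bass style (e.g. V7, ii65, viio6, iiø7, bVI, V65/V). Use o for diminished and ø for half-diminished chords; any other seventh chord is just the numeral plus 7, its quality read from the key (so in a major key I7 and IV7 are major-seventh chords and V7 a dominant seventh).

Stacked in thirds the chord is Ab-C-Eb: a major triad on Ab.
Ab is scale degree 4 in Eb major, and a major triad on that degree is written IV.
With Eb in the bass the chord is in second inversion, so the figured bass is 64.

IV64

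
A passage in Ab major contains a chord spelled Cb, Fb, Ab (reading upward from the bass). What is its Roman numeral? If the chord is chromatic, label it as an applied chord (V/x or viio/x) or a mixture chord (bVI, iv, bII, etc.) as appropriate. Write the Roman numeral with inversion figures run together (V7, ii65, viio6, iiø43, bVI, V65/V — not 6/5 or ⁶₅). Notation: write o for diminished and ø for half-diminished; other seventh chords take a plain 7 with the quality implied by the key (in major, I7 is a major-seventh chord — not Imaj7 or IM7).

bVI64

Stacked in thirds the chord is Fb-Ab-Cb: a major triad on Fb.
Fb is the lowered sixth degree of Ab major (diatonic 6 would be F). This is a major triad on the lowered sixth degree, borrowed from the parallel minor.
With Cb in the bass the chord is in second inversion, so the figured bass is 64.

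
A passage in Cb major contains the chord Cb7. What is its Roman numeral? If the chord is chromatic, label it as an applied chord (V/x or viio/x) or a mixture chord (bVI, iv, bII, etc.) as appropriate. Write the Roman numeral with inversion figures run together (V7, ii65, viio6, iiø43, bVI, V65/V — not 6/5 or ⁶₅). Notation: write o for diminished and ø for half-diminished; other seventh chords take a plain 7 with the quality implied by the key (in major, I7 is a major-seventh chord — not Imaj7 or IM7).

V7/IV

The pitches Cb-Eb-Gb-Bbb form a dominant seventh chord rooted on Cb.
Cb is not a diatonic chord root with this quality in Cb major, but it lies a perfect fifth above Fb (IV), so the chord functions as an applied dominant of IV.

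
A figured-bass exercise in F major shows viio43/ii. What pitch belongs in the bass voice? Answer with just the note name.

C

The applied chord viio43/ii is rooted on F#: F#-A-C-Eb.
The figure 43 means second inversion — the fifth is in the bass.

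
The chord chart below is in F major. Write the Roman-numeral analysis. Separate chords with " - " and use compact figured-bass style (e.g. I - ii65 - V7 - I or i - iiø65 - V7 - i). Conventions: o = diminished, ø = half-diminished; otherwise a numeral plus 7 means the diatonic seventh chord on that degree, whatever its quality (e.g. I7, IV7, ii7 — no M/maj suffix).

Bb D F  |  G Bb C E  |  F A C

IV - V43 - I

Bb-D-F has root Bb, degree 4 in F major, so IV.
G-Bb-C-E: root C is the dominant; dominant seventh chord there is V43.
F-A-C: major triad on F = scale degree 1 → I.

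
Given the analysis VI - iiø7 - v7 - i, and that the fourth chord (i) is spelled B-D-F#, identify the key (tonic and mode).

The chord Bm is a minor triad rooted on B; its label is i.
If B is scale degree 1 and the mode makes that degree carry a minor triad, the tonic is B and the mode is minor.

B minor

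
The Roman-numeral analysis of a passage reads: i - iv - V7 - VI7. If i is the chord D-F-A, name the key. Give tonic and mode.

i is given as D-F-A — a minor triad with root D.
If D is scale degree 1 and the mode makes that degree carry a minor triad, the tonic is D and the mode is minor.

D minor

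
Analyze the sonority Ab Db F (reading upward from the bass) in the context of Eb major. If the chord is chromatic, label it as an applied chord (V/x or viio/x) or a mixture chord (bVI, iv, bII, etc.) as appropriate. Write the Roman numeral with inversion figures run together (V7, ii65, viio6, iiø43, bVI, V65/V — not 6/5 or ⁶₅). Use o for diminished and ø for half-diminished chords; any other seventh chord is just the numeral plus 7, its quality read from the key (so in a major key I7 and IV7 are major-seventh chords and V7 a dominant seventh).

bVII64

Stacked in thirds the chord is Db-F-Ab: a major triad on Db.
Db is the lowered seventh degree of Eb major (diatonic 7 would be D). This is a major triad on the lowered seventh degree (the subtonic), borrowed from the parallel minor.
With Ab in the bass the chord is in second inversion, so the figured bass is 64.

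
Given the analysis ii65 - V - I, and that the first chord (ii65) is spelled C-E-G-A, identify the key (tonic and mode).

G major

The anchor chord is a minor seventh chord on A, labeled ii65.
If A is scale degree 2 and the mode makes that degree carry a minor seventh chord, the tonic is G and the mode is major.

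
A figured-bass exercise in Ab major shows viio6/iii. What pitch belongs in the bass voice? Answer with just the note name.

The applied chord viio6/iii is rooted on B: B-D-F.
The figure 6 means first inversion — the third is in the bass.

D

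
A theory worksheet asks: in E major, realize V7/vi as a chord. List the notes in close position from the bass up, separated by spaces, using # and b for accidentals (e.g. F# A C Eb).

V7/vi is a secondary dominant — the dominant seventh of vi. vi in E major is C#, so the applied chord's root is G#, a perfect fifth above.
Building a dominant seventh chord on G# gives G#-B#-D#-F#.

G# B# D# F#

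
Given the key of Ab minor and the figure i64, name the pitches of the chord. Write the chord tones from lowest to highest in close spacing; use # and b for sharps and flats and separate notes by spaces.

Eb Ab Cb

The numeral's case and figure indicate a minor triad. In Ab minor its root, the tonic, is Ab.
Stacking thirds from Ab gives Ab-Cb-Eb.
The figured bass 64 indicates second inversion, placing the fifth (Eb) in the bass: Eb-Ab-Cb.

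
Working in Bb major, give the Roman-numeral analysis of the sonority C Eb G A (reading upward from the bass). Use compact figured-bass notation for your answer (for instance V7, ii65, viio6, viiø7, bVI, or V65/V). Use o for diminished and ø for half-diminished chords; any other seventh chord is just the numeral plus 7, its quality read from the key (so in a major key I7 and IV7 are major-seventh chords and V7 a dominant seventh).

Stacked in thirds the chord is A-C-Eb-G: a half-diminished seventh chord on A.
In Bb major, A is the leading tone; the diatonic half-diminished seventh chord there is viiø7.
With C in the bass the chord is in first inversion, so the figured bass is 65.

viiø65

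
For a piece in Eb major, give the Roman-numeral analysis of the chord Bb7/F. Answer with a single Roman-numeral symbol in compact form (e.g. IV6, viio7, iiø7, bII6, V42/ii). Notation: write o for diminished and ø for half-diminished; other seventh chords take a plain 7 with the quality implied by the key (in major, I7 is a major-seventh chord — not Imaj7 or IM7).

V43

The pitches Bb-D-F-Ab form a dominant seventh chord rooted on Bb.
Bb is scale degree 5 in Eb major, and a dominant seventh chord on that degree is written V7.
With F in the bass the chord is in second inversion, so the figured bass is 43.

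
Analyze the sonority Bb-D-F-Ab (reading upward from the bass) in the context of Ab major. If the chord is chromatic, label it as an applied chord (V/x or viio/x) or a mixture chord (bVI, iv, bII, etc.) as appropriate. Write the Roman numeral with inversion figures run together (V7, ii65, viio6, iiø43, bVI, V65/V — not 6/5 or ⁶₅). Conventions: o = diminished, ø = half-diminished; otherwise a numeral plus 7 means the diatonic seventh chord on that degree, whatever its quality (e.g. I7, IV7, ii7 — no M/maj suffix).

V7/V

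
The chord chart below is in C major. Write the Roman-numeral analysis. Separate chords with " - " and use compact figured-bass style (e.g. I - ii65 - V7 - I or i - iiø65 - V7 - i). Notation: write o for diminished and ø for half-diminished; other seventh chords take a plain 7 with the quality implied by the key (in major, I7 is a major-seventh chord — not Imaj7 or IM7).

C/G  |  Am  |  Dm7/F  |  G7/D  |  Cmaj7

I64 - vi - ii65 - V43 - I7

C/G: root C is the tonic; major triad there is I64.
Am has root A, degree 6 in C major, so vi.
Dm7/F: minor seventh chord on D = scale degree 2 → ii65.
G7/D: root G is the dominant; dominant seventh chord there is V43.
Cmaj7: major seventh chord on C = scale degree 1 → I7.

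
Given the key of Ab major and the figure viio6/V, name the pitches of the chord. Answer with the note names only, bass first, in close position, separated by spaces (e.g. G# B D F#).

The slash marks an applied leading-tone chord: viio of V. In Ab major, V is Eb, so the leading tone to it is D, a half step below.
Building a diminished triad on D gives D-F-Ab.
The figured bass 6 indicates first inversion, placing the third (F) in the bass: F-Ab-D.

F Ab D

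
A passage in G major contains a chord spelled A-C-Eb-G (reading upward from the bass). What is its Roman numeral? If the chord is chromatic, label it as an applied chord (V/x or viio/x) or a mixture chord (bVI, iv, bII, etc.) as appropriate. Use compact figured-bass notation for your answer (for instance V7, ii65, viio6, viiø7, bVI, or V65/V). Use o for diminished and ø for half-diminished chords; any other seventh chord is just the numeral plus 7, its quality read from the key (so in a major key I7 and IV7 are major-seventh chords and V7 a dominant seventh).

iiø7

Stacked in thirds the chord is A-C-Eb-G: a half-diminished seventh chord on A.
A is the second degree of G major. This is the half-diminished supertonic seventh, borrowed from the parallel minor.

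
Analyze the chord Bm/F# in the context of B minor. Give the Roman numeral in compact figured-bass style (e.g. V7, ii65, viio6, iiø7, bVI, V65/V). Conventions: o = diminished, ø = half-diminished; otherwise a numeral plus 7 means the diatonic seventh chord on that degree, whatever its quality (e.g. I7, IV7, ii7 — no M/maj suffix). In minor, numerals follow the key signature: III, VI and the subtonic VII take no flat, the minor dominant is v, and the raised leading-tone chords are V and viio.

i64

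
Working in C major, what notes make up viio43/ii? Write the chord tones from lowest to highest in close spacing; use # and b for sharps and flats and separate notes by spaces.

viio43/ii is a secondary leading-tone chord. The target ii is D in C major; the applied chord is rooted a semitone below, on C#.
Building a fully diminished seventh chord on C# gives C#-E-G-Bb.
With the 43 figure the chord is in second inversion; from the bass G upward in close position it reads G-Bb-C#-E.

G Bb C# E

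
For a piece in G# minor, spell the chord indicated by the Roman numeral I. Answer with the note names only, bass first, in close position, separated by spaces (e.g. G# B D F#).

I is the major tonic (Picardy third), borrowed from the parallel major. In G# minor that root is G#.
So the chord is G#-B#-D#.

G# B# D#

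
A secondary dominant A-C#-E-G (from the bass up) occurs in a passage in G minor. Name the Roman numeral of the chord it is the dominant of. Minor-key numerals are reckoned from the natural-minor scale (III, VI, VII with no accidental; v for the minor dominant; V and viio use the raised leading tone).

V

The chord is a dominant seventh chord on A.
A dominant resolves down a perfect fifth: A → D. In G minor, D is scale degree 5, i.e. V.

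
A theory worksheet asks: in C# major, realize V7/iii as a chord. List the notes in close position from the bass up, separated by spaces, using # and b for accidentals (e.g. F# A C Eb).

B# D## F## A#

V7/iii is a secondary dominant — the dominant seventh of iii. iii in C# major is E#, so the applied chord's root is B#, a perfect fifth above.
Building a dominant seventh chord on B# gives B#-D##-F##-A#.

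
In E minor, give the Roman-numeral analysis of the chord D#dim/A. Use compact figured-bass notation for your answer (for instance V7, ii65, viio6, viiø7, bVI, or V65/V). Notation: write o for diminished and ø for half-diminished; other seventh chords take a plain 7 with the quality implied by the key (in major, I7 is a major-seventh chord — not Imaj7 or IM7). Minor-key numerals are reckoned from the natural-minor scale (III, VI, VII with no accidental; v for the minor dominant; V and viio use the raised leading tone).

Stacked in thirds the chord is D#-F#-A: a diminished triad on D#.
In E minor, D# is the leading tone; the diatonic diminished triad there is viio.
With A in the bass the chord is in second inversion, so the figured bass is 64.

viio64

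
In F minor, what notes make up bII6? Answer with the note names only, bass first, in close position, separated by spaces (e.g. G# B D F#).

Scale degree 2 in F minor is G; lowering it a half step gives Gb. bII6 is the Neapolitan sixth — a major triad on the lowered second degree, here in its customary first inversion.
So the chord is Gb-Bb-Db.
The figured bass 6 indicates first inversion, placing the third (Bb) in the bass: Bb-Db-Gb.

Bb Db Gb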